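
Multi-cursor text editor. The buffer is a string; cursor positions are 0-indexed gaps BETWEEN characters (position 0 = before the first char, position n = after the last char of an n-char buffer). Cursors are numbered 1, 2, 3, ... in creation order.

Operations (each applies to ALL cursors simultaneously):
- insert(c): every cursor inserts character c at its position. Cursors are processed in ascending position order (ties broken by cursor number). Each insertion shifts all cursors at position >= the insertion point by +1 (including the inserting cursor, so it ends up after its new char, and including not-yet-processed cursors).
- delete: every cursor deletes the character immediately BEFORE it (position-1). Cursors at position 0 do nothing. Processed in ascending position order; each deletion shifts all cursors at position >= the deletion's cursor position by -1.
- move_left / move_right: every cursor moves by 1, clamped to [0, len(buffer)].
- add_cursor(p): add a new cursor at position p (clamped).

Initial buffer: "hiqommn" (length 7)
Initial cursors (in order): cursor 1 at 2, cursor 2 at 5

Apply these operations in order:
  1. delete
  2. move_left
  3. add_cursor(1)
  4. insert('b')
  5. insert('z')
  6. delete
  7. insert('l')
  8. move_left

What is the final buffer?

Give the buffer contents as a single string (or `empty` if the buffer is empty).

Answer: blhblqblomn

Derivation:
After op 1 (delete): buffer="hqomn" (len 5), cursors c1@1 c2@3, authorship .....
After op 2 (move_left): buffer="hqomn" (len 5), cursors c1@0 c2@2, authorship .....
After op 3 (add_cursor(1)): buffer="hqomn" (len 5), cursors c1@0 c3@1 c2@2, authorship .....
After op 4 (insert('b')): buffer="bhbqbomn" (len 8), cursors c1@1 c3@3 c2@5, authorship 1.3.2...
After op 5 (insert('z')): buffer="bzhbzqbzomn" (len 11), cursors c1@2 c3@5 c2@8, authorship 11.33.22...
After op 6 (delete): buffer="bhbqbomn" (len 8), cursors c1@1 c3@3 c2@5, authorship 1.3.2...
After op 7 (insert('l')): buffer="blhblqblomn" (len 11), cursors c1@2 c3@5 c2@8, authorship 11.33.22...
After op 8 (move_left): buffer="blhblqblomn" (len 11), cursors c1@1 c3@4 c2@7, authorship 11.33.22...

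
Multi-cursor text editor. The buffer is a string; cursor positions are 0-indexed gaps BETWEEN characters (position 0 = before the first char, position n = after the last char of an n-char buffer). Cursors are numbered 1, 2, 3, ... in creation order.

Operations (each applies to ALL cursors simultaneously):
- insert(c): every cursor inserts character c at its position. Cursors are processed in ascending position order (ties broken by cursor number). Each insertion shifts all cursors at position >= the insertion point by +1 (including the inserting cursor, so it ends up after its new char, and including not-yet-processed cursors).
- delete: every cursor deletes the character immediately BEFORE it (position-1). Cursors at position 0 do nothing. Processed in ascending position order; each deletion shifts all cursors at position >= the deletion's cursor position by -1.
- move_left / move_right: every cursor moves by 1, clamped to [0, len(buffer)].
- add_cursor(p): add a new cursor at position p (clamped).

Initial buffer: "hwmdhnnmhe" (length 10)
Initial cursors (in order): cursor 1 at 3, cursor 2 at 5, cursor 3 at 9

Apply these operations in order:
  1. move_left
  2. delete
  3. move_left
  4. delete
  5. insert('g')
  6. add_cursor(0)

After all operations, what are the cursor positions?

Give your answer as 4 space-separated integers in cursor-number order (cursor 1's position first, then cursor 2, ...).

After op 1 (move_left): buffer="hwmdhnnmhe" (len 10), cursors c1@2 c2@4 c3@8, authorship ..........
After op 2 (delete): buffer="hmhnnhe" (len 7), cursors c1@1 c2@2 c3@5, authorship .......
After op 3 (move_left): buffer="hmhnnhe" (len 7), cursors c1@0 c2@1 c3@4, authorship .......
After op 4 (delete): buffer="mhnhe" (len 5), cursors c1@0 c2@0 c3@2, authorship .....
After op 5 (insert('g')): buffer="ggmhgnhe" (len 8), cursors c1@2 c2@2 c3@5, authorship 12..3...
After op 6 (add_cursor(0)): buffer="ggmhgnhe" (len 8), cursors c4@0 c1@2 c2@2 c3@5, authorship 12..3...

Answer: 2 2 5 0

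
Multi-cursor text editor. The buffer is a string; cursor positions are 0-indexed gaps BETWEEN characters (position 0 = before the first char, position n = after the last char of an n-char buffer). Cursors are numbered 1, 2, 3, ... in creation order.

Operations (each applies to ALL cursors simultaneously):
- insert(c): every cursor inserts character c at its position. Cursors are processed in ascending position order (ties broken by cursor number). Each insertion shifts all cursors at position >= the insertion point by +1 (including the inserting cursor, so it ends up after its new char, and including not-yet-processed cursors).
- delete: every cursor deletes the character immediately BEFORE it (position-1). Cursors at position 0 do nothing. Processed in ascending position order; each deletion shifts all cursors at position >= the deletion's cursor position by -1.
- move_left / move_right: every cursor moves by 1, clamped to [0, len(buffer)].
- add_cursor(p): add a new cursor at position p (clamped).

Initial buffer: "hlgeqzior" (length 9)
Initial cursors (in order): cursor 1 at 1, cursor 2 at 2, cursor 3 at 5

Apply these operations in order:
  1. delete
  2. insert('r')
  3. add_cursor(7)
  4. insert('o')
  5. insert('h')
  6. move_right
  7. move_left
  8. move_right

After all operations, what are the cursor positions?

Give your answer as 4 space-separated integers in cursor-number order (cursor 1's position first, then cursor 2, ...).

Answer: 7 7 12 16

Derivation:
After op 1 (delete): buffer="gezior" (len 6), cursors c1@0 c2@0 c3@2, authorship ......
After op 2 (insert('r')): buffer="rrgerzior" (len 9), cursors c1@2 c2@2 c3@5, authorship 12..3....
After op 3 (add_cursor(7)): buffer="rrgerzior" (len 9), cursors c1@2 c2@2 c3@5 c4@7, authorship 12..3....
After op 4 (insert('o')): buffer="rroogerozioor" (len 13), cursors c1@4 c2@4 c3@8 c4@11, authorship 1212..33..4..
After op 5 (insert('h')): buffer="rroohhgerohziohor" (len 17), cursors c1@6 c2@6 c3@11 c4@15, authorship 121212..333..44..
After op 6 (move_right): buffer="rroohhgerohziohor" (len 17), cursors c1@7 c2@7 c3@12 c4@16, authorship 121212..333..44..
After op 7 (move_left): buffer="rroohhgerohziohor" (len 17), cursors c1@6 c2@6 c3@11 c4@15, authorship 121212..333..44..
After op 8 (move_right): buffer="rroohhgerohziohor" (len 17), cursors c1@7 c2@7 c3@12 c4@16, authorship 121212..333..44..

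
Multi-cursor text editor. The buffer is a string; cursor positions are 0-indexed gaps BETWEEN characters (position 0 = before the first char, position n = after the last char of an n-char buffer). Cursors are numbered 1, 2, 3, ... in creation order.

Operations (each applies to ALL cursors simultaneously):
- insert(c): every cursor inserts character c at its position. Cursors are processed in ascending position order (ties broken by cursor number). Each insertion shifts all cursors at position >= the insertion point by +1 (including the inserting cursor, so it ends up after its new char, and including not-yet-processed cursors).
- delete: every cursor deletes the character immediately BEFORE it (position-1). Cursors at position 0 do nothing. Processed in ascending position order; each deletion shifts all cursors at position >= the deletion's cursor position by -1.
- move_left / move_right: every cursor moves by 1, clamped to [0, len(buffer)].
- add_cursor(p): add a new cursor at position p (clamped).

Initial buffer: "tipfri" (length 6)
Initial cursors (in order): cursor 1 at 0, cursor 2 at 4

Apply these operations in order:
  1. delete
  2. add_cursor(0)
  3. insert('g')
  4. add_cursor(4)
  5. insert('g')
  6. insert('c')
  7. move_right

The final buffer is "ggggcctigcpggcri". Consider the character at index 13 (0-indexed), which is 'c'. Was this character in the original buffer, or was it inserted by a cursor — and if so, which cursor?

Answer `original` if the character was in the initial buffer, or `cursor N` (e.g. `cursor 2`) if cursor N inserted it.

After op 1 (delete): buffer="tipri" (len 5), cursors c1@0 c2@3, authorship .....
After op 2 (add_cursor(0)): buffer="tipri" (len 5), cursors c1@0 c3@0 c2@3, authorship .....
After op 3 (insert('g')): buffer="ggtipgri" (len 8), cursors c1@2 c3@2 c2@6, authorship 13...2..
After op 4 (add_cursor(4)): buffer="ggtipgri" (len 8), cursors c1@2 c3@2 c4@4 c2@6, authorship 13...2..
After op 5 (insert('g')): buffer="ggggtigpggri" (len 12), cursors c1@4 c3@4 c4@7 c2@10, authorship 1313..4.22..
After op 6 (insert('c')): buffer="ggggcctigcpggcri" (len 16), cursors c1@6 c3@6 c4@10 c2@14, authorship 131313..44.222..
After op 7 (move_right): buffer="ggggcctigcpggcri" (len 16), cursors c1@7 c3@7 c4@11 c2@15, authorship 131313..44.222..
Authorship (.=original, N=cursor N): 1 3 1 3 1 3 . . 4 4 . 2 2 2 . .
Index 13: author = 2

Answer: cursor 2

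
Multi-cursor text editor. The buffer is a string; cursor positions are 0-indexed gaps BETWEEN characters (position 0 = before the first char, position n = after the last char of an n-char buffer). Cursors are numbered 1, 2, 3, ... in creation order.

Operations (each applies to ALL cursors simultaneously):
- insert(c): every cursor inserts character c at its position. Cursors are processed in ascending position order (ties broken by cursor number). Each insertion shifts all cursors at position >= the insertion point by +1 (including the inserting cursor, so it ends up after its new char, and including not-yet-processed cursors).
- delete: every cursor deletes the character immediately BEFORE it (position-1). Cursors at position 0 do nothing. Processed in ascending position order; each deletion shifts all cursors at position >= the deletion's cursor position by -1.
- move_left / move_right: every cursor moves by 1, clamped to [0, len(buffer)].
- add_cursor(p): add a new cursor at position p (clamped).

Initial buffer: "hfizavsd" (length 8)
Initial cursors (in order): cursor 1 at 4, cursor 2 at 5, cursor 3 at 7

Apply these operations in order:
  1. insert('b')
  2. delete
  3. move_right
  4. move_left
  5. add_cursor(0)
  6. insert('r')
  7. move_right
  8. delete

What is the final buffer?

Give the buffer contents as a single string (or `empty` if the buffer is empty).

Answer: rfizrrsr

Derivation:
After op 1 (insert('b')): buffer="hfizbabvsbd" (len 11), cursors c1@5 c2@7 c3@10, authorship ....1.2..3.
After op 2 (delete): buffer="hfizavsd" (len 8), cursors c1@4 c2@5 c3@7, authorship ........
After op 3 (move_right): buffer="hfizavsd" (len 8), cursors c1@5 c2@6 c3@8, authorship ........
After op 4 (move_left): buffer="hfizavsd" (len 8), cursors c1@4 c2@5 c3@7, authorship ........
After op 5 (add_cursor(0)): buffer="hfizavsd" (len 8), cursors c4@0 c1@4 c2@5 c3@7, authorship ........
After op 6 (insert('r')): buffer="rhfizrarvsrd" (len 12), cursors c4@1 c1@6 c2@8 c3@11, authorship 4....1.2..3.
After op 7 (move_right): buffer="rhfizrarvsrd" (len 12), cursors c4@2 c1@7 c2@9 c3@12, authorship 4....1.2..3.
After op 8 (delete): buffer="rfizrrsr" (len 8), cursors c4@1 c1@5 c2@6 c3@8, authorship 4...12.3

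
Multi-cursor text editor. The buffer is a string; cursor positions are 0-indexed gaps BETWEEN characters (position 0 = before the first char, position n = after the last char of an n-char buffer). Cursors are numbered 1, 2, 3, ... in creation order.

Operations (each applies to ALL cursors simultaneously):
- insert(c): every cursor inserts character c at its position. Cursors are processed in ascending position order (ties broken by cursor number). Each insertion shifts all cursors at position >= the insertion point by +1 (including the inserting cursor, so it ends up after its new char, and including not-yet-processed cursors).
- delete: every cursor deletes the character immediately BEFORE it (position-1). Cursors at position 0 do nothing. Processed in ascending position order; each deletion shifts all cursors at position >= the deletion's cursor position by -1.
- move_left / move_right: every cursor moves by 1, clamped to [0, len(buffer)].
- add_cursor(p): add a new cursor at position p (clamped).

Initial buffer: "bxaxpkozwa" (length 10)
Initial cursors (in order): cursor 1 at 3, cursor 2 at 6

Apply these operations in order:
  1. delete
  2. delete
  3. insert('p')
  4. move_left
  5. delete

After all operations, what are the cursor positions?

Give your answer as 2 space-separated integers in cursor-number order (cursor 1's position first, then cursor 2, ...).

After op 1 (delete): buffer="bxxpozwa" (len 8), cursors c1@2 c2@4, authorship ........
After op 2 (delete): buffer="bxozwa" (len 6), cursors c1@1 c2@2, authorship ......
After op 3 (insert('p')): buffer="bpxpozwa" (len 8), cursors c1@2 c2@4, authorship .1.2....
After op 4 (move_left): buffer="bpxpozwa" (len 8), cursors c1@1 c2@3, authorship .1.2....
After op 5 (delete): buffer="ppozwa" (len 6), cursors c1@0 c2@1, authorship 12....

Answer: 0 1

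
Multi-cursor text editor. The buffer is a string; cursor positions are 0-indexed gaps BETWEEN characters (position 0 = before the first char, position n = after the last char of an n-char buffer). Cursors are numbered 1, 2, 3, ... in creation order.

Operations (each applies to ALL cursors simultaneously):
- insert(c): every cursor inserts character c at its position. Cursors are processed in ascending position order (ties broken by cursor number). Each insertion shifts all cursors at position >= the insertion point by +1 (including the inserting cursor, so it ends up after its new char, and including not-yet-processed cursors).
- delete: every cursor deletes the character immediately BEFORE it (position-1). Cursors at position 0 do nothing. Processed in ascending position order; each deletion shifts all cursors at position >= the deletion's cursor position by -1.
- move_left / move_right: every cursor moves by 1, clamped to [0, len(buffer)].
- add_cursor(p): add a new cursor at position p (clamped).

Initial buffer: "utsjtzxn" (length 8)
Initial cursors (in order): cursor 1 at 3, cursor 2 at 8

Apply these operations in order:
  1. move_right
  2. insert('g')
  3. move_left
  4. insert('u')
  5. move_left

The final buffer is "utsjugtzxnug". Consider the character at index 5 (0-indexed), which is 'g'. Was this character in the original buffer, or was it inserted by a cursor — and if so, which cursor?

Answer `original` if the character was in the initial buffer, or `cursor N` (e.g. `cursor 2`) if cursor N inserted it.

Answer: cursor 1

Derivation:
After op 1 (move_right): buffer="utsjtzxn" (len 8), cursors c1@4 c2@8, authorship ........
After op 2 (insert('g')): buffer="utsjgtzxng" (len 10), cursors c1@5 c2@10, authorship ....1....2
After op 3 (move_left): buffer="utsjgtzxng" (len 10), cursors c1@4 c2@9, authorship ....1....2
After op 4 (insert('u')): buffer="utsjugtzxnug" (len 12), cursors c1@5 c2@11, authorship ....11....22
After op 5 (move_left): buffer="utsjugtzxnug" (len 12), cursors c1@4 c2@10, authorship ....11....22
Authorship (.=original, N=cursor N): . . . . 1 1 . . . . 2 2
Index 5: author = 1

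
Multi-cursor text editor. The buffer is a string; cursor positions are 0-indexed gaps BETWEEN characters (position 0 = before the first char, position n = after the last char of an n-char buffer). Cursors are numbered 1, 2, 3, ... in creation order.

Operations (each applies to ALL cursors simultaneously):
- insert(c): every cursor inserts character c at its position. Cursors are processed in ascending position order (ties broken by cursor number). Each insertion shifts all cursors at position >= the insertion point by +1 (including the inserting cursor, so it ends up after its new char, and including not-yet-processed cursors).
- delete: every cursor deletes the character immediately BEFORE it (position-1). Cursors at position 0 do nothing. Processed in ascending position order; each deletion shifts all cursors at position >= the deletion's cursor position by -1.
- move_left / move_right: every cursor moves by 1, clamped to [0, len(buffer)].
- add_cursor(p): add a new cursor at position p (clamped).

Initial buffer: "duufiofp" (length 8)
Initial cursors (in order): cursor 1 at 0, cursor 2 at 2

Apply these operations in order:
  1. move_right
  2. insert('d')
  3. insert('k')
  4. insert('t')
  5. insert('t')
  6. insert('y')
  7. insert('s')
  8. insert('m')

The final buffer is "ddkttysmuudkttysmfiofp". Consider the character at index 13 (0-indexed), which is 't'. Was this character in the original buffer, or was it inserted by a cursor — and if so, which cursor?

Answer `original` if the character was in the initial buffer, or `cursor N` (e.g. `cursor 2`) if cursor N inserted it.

After op 1 (move_right): buffer="duufiofp" (len 8), cursors c1@1 c2@3, authorship ........
After op 2 (insert('d')): buffer="dduudfiofp" (len 10), cursors c1@2 c2@5, authorship .1..2.....
After op 3 (insert('k')): buffer="ddkuudkfiofp" (len 12), cursors c1@3 c2@7, authorship .11..22.....
After op 4 (insert('t')): buffer="ddktuudktfiofp" (len 14), cursors c1@4 c2@9, authorship .111..222.....
After op 5 (insert('t')): buffer="ddkttuudkttfiofp" (len 16), cursors c1@5 c2@11, authorship .1111..2222.....
After op 6 (insert('y')): buffer="ddkttyuudkttyfiofp" (len 18), cursors c1@6 c2@13, authorship .11111..22222.....
After op 7 (insert('s')): buffer="ddkttysuudkttysfiofp" (len 20), cursors c1@7 c2@15, authorship .111111..222222.....
After op 8 (insert('m')): buffer="ddkttysmuudkttysmfiofp" (len 22), cursors c1@8 c2@17, authorship .1111111..2222222.....
Authorship (.=original, N=cursor N): . 1 1 1 1 1 1 1 . . 2 2 2 2 2 2 2 . . . . .
Index 13: author = 2

Answer: cursor 2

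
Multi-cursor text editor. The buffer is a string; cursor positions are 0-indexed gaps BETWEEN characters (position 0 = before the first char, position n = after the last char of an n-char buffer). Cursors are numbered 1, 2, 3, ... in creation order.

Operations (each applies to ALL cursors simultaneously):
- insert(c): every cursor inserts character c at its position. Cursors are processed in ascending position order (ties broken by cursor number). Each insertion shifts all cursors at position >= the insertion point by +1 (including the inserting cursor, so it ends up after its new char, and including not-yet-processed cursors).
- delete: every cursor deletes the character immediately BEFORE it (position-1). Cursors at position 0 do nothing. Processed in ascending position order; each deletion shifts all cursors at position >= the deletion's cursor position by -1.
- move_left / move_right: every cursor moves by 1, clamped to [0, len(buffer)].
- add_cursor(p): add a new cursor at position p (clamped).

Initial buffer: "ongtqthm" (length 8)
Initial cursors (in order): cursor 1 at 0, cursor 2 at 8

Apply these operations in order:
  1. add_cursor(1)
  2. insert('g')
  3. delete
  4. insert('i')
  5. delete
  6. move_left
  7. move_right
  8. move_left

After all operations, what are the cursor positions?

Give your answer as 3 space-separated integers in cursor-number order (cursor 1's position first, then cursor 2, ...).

Answer: 0 7 0

Derivation:
After op 1 (add_cursor(1)): buffer="ongtqthm" (len 8), cursors c1@0 c3@1 c2@8, authorship ........
After op 2 (insert('g')): buffer="gogngtqthmg" (len 11), cursors c1@1 c3@3 c2@11, authorship 1.3.......2
After op 3 (delete): buffer="ongtqthm" (len 8), cursors c1@0 c3@1 c2@8, authorship ........
After op 4 (insert('i')): buffer="ioingtqthmi" (len 11), cursors c1@1 c3@3 c2@11, authorship 1.3.......2
After op 5 (delete): buffer="ongtqthm" (len 8), cursors c1@0 c3@1 c2@8, authorship ........
After op 6 (move_left): buffer="ongtqthm" (len 8), cursors c1@0 c3@0 c2@7, authorship ........
After op 7 (move_right): buffer="ongtqthm" (len 8), cursors c1@1 c3@1 c2@8, authorship ........
After op 8 (move_left): buffer="ongtqthm" (len 8), cursors c1@0 c3@0 c2@7, authorship ........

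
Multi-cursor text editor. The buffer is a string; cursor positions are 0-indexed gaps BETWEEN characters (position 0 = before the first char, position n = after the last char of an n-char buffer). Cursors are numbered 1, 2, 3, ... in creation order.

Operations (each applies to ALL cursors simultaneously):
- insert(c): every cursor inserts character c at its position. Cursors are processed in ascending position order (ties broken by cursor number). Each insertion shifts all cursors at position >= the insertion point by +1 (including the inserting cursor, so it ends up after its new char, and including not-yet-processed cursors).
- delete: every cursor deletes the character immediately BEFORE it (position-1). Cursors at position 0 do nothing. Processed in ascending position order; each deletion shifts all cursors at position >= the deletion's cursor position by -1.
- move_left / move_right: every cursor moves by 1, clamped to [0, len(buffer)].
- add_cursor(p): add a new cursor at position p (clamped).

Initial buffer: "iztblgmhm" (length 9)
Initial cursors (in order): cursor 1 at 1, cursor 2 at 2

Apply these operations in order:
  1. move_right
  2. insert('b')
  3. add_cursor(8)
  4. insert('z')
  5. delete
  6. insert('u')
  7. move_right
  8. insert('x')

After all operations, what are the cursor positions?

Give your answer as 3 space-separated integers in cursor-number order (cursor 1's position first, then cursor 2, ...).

Answer: 6 10 15

Derivation:
After op 1 (move_right): buffer="iztblgmhm" (len 9), cursors c1@2 c2@3, authorship .........
After op 2 (insert('b')): buffer="izbtbblgmhm" (len 11), cursors c1@3 c2@5, authorship ..1.2......
After op 3 (add_cursor(8)): buffer="izbtbblgmhm" (len 11), cursors c1@3 c2@5 c3@8, authorship ..1.2......
After op 4 (insert('z')): buffer="izbztbzblgzmhm" (len 14), cursors c1@4 c2@7 c3@11, authorship ..11.22...3...
After op 5 (delete): buffer="izbtbblgmhm" (len 11), cursors c1@3 c2@5 c3@8, authorship ..1.2......
After op 6 (insert('u')): buffer="izbutbublgumhm" (len 14), cursors c1@4 c2@7 c3@11, authorship ..11.22...3...
After op 7 (move_right): buffer="izbutbublgumhm" (len 14), cursors c1@5 c2@8 c3@12, authorship ..11.22...3...
After op 8 (insert('x')): buffer="izbutxbubxlgumxhm" (len 17), cursors c1@6 c2@10 c3@15, authorship ..11.122.2..3.3..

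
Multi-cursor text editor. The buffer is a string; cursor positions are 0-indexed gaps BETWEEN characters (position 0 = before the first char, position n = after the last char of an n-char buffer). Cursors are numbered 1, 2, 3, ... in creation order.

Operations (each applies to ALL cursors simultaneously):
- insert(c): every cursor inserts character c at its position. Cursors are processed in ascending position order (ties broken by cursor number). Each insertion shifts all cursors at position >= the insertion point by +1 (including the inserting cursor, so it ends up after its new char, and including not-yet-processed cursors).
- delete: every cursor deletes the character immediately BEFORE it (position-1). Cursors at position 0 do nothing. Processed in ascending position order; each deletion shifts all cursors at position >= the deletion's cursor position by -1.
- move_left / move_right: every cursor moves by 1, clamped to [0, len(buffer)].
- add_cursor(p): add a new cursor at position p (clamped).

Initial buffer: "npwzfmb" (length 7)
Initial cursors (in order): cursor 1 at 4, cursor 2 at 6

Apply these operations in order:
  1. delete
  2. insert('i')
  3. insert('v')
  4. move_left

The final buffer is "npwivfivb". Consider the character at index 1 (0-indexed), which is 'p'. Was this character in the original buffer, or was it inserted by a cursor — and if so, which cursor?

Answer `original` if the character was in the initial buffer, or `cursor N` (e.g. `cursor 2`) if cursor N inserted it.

Answer: original

Derivation:
After op 1 (delete): buffer="npwfb" (len 5), cursors c1@3 c2@4, authorship .....
After op 2 (insert('i')): buffer="npwifib" (len 7), cursors c1@4 c2@6, authorship ...1.2.
After op 3 (insert('v')): buffer="npwivfivb" (len 9), cursors c1@5 c2@8, authorship ...11.22.
After op 4 (move_left): buffer="npwivfivb" (len 9), cursors c1@4 c2@7, authorship ...11.22.
Authorship (.=original, N=cursor N): . . . 1 1 . 2 2 .
Index 1: author = original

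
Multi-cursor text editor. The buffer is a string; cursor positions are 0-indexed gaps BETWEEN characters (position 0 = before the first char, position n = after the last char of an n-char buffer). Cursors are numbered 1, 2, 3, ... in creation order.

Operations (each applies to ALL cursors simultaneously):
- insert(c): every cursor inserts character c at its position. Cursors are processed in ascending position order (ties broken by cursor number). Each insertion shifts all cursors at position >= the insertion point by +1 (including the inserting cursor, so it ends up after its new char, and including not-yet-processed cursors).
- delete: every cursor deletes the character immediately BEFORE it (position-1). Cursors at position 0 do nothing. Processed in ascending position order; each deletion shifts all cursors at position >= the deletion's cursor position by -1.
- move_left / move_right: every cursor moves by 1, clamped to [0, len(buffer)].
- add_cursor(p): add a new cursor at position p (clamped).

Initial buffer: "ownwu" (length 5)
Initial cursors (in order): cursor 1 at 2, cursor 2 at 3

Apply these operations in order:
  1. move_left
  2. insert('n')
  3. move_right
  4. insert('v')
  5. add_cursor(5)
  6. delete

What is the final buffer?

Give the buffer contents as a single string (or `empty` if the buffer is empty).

Answer: onwnwu

Derivation:
After op 1 (move_left): buffer="ownwu" (len 5), cursors c1@1 c2@2, authorship .....
After op 2 (insert('n')): buffer="onwnnwu" (len 7), cursors c1@2 c2@4, authorship .1.2...
After op 3 (move_right): buffer="onwnnwu" (len 7), cursors c1@3 c2@5, authorship .1.2...
After op 4 (insert('v')): buffer="onwvnnvwu" (len 9), cursors c1@4 c2@7, authorship .1.12.2..
After op 5 (add_cursor(5)): buffer="onwvnnvwu" (len 9), cursors c1@4 c3@5 c2@7, authorship .1.12.2..
After op 6 (delete): buffer="onwnwu" (len 6), cursors c1@3 c3@3 c2@4, authorship .1....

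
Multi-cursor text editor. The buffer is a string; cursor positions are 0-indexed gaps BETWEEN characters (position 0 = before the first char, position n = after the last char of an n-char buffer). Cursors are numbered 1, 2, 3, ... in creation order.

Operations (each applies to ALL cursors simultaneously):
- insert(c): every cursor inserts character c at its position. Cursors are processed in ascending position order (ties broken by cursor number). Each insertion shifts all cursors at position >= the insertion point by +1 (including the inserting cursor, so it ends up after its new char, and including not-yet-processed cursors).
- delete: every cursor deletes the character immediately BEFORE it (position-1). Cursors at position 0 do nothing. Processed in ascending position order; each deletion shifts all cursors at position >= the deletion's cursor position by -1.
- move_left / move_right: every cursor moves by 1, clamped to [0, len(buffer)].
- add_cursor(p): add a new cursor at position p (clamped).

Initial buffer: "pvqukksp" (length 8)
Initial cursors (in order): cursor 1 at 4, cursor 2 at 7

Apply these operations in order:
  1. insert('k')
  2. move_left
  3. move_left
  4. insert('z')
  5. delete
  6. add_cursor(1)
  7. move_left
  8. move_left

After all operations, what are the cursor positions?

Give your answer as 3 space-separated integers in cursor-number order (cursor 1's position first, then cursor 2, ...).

Answer: 1 5 0

Derivation:
After op 1 (insert('k')): buffer="pvqukkkskp" (len 10), cursors c1@5 c2@9, authorship ....1...2.
After op 2 (move_left): buffer="pvqukkkskp" (len 10), cursors c1@4 c2@8, authorship ....1...2.
After op 3 (move_left): buffer="pvqukkkskp" (len 10), cursors c1@3 c2@7, authorship ....1...2.
After op 4 (insert('z')): buffer="pvqzukkkzskp" (len 12), cursors c1@4 c2@9, authorship ...1.1..2.2.
After op 5 (delete): buffer="pvqukkkskp" (len 10), cursors c1@3 c2@7, authorship ....1...2.
After op 6 (add_cursor(1)): buffer="pvqukkkskp" (len 10), cursors c3@1 c1@3 c2@7, authorship ....1...2.
After op 7 (move_left): buffer="pvqukkkskp" (len 10), cursors c3@0 c1@2 c2@6, authorship ....1...2.
After op 8 (move_left): buffer="pvqukkkskp" (len 10), cursors c3@0 c1@1 c2@5, authorship ....1...2.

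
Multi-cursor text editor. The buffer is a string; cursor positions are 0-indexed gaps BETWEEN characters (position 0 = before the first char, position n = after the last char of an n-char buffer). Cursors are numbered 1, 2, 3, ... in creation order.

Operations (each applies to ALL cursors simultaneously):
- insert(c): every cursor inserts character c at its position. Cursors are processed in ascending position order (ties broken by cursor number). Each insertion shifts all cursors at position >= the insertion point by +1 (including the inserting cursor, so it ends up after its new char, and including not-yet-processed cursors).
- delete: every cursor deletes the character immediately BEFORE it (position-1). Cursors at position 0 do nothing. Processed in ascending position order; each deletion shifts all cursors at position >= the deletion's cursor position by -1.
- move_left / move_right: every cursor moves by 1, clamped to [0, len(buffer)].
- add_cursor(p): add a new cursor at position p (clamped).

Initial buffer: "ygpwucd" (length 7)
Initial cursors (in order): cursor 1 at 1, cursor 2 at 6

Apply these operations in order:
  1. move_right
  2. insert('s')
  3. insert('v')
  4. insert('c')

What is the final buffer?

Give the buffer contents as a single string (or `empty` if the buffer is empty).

Answer: ygsvcpwucdsvc

Derivation:
After op 1 (move_right): buffer="ygpwucd" (len 7), cursors c1@2 c2@7, authorship .......
After op 2 (insert('s')): buffer="ygspwucds" (len 9), cursors c1@3 c2@9, authorship ..1.....2
After op 3 (insert('v')): buffer="ygsvpwucdsv" (len 11), cursors c1@4 c2@11, authorship ..11.....22
After op 4 (insert('c')): buffer="ygsvcpwucdsvc" (len 13), cursors c1@5 c2@13, authorship ..111.....222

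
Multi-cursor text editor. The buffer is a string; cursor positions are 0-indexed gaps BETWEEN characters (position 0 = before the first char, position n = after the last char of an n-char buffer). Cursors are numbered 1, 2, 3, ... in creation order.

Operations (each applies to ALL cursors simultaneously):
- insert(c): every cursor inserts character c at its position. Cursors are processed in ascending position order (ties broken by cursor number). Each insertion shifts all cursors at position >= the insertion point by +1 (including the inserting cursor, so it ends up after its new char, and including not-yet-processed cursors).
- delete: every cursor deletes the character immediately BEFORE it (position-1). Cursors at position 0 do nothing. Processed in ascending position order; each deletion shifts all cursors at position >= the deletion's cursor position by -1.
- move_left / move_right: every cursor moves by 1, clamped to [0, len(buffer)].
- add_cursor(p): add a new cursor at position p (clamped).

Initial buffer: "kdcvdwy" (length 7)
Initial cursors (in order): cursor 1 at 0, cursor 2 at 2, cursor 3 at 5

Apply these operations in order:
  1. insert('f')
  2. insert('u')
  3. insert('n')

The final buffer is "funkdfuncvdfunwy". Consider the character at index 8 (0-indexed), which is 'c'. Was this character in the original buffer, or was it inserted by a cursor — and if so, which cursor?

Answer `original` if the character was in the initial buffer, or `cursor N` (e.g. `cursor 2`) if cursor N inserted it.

Answer: original

Derivation:
After op 1 (insert('f')): buffer="fkdfcvdfwy" (len 10), cursors c1@1 c2@4 c3@8, authorship 1..2...3..
After op 2 (insert('u')): buffer="fukdfucvdfuwy" (len 13), cursors c1@2 c2@6 c3@11, authorship 11..22...33..
After op 3 (insert('n')): buffer="funkdfuncvdfunwy" (len 16), cursors c1@3 c2@8 c3@14, authorship 111..222...333..
Authorship (.=original, N=cursor N): 1 1 1 . . 2 2 2 . . . 3 3 3 . .
Index 8: author = original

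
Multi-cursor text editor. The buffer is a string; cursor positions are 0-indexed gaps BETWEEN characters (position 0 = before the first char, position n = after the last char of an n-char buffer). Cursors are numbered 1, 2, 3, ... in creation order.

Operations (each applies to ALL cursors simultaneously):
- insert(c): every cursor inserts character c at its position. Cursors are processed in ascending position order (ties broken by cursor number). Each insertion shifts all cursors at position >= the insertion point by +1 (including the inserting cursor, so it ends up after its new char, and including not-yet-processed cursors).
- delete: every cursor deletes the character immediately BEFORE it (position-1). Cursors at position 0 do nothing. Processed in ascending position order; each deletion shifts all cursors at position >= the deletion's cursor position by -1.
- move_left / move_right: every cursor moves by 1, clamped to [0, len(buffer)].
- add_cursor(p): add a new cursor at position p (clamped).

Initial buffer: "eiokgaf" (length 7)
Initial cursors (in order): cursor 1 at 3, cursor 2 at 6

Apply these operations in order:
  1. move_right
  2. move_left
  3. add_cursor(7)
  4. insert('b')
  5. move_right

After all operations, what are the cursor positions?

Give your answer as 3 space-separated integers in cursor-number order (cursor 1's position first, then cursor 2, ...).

After op 1 (move_right): buffer="eiokgaf" (len 7), cursors c1@4 c2@7, authorship .......
After op 2 (move_left): buffer="eiokgaf" (len 7), cursors c1@3 c2@6, authorship .......
After op 3 (add_cursor(7)): buffer="eiokgaf" (len 7), cursors c1@3 c2@6 c3@7, authorship .......
After op 4 (insert('b')): buffer="eiobkgabfb" (len 10), cursors c1@4 c2@8 c3@10, authorship ...1...2.3
After op 5 (move_right): buffer="eiobkgabfb" (len 10), cursors c1@5 c2@9 c3@10, authorship ...1...2.3

Answer: 5 9 10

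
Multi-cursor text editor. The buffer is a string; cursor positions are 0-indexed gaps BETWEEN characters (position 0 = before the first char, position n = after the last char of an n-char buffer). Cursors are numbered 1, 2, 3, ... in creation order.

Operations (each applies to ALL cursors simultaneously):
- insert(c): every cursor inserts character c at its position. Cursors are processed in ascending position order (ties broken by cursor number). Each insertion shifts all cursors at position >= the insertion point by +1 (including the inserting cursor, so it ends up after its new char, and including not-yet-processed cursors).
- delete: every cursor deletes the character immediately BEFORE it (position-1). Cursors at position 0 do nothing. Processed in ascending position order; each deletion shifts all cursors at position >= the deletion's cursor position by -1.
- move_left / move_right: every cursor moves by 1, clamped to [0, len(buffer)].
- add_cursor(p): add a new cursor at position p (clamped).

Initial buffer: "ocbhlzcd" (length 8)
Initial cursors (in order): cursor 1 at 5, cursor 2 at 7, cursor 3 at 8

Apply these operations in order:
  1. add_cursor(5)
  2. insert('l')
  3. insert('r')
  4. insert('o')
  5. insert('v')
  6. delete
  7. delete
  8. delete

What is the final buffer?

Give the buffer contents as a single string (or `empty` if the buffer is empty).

Answer: ocbhlllzcldl

Derivation:
After op 1 (add_cursor(5)): buffer="ocbhlzcd" (len 8), cursors c1@5 c4@5 c2@7 c3@8, authorship ........
After op 2 (insert('l')): buffer="ocbhlllzcldl" (len 12), cursors c1@7 c4@7 c2@10 c3@12, authorship .....14..2.3
After op 3 (insert('r')): buffer="ocbhlllrrzclrdlr" (len 16), cursors c1@9 c4@9 c2@13 c3@16, authorship .....1414..22.33
After op 4 (insert('o')): buffer="ocbhlllrroozclrodlro" (len 20), cursors c1@11 c4@11 c2@16 c3@20, authorship .....141414..222.333
After op 5 (insert('v')): buffer="ocbhlllrroovvzclrovdlrov" (len 24), cursors c1@13 c4@13 c2@19 c3@24, authorship .....14141414..2222.3333
After op 6 (delete): buffer="ocbhlllrroozclrodlro" (len 20), cursors c1@11 c4@11 c2@16 c3@20, authorship .....141414..222.333
After op 7 (delete): buffer="ocbhlllrrzclrdlr" (len 16), cursors c1@9 c4@9 c2@13 c3@16, authorship .....1414..22.33
After op 8 (delete): buffer="ocbhlllzcldl" (len 12), cursors c1@7 c4@7 c2@10 c3@12, authorship .....14..2.3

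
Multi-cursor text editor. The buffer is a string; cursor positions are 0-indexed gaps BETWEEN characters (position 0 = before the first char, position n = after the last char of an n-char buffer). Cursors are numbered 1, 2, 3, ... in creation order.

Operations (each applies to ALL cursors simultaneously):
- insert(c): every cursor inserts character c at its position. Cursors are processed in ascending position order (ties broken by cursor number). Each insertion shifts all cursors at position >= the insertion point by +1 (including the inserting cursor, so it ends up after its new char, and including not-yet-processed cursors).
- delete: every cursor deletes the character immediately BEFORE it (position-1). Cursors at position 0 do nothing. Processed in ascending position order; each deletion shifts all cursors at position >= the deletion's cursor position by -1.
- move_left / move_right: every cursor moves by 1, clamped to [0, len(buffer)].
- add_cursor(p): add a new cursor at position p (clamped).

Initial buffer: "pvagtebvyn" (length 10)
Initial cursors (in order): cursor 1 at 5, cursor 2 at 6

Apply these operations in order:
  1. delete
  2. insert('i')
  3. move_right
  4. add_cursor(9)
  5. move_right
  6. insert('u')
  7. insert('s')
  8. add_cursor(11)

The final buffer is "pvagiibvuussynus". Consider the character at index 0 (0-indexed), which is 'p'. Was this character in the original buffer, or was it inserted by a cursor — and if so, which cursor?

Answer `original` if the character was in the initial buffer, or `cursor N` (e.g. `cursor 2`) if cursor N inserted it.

Answer: original

Derivation:
After op 1 (delete): buffer="pvagbvyn" (len 8), cursors c1@4 c2@4, authorship ........
After op 2 (insert('i')): buffer="pvagiibvyn" (len 10), cursors c1@6 c2@6, authorship ....12....
After op 3 (move_right): buffer="pvagiibvyn" (len 10), cursors c1@7 c2@7, authorship ....12....
After op 4 (add_cursor(9)): buffer="pvagiibvyn" (len 10), cursors c1@7 c2@7 c3@9, authorship ....12....
After op 5 (move_right): buffer="pvagiibvyn" (len 10), cursors c1@8 c2@8 c3@10, authorship ....12....
After op 6 (insert('u')): buffer="pvagiibvuuynu" (len 13), cursors c1@10 c2@10 c3@13, authorship ....12..12..3
After op 7 (insert('s')): buffer="pvagiibvuussynus" (len 16), cursors c1@12 c2@12 c3@16, authorship ....12..1212..33
After op 8 (add_cursor(11)): buffer="pvagiibvuussynus" (len 16), cursors c4@11 c1@12 c2@12 c3@16, authorship ....12..1212..33
Authorship (.=original, N=cursor N): . . . . 1 2 . . 1 2 1 2 . . 3 3
Index 0: author = original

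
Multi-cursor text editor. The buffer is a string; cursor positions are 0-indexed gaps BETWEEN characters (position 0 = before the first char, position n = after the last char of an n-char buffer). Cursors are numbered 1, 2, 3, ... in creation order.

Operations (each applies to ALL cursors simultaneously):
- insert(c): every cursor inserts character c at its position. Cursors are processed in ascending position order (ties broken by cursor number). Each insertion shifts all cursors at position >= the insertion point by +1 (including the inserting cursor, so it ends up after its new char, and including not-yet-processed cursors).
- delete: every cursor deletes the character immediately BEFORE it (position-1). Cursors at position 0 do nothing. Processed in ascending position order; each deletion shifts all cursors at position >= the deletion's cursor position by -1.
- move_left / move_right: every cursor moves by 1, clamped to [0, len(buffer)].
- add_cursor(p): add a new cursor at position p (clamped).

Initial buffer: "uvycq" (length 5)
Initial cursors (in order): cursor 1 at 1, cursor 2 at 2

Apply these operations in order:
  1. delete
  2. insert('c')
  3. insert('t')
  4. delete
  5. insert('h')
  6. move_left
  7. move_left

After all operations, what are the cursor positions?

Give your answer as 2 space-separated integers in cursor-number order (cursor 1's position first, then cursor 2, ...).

Answer: 2 2

Derivation:
After op 1 (delete): buffer="ycq" (len 3), cursors c1@0 c2@0, authorship ...
After op 2 (insert('c')): buffer="ccycq" (len 5), cursors c1@2 c2@2, authorship 12...
After op 3 (insert('t')): buffer="ccttycq" (len 7), cursors c1@4 c2@4, authorship 1212...
After op 4 (delete): buffer="ccycq" (len 5), cursors c1@2 c2@2, authorship 12...
After op 5 (insert('h')): buffer="cchhycq" (len 7), cursors c1@4 c2@4, authorship 1212...
After op 6 (move_left): buffer="cchhycq" (len 7), cursors c1@3 c2@3, authorship 1212...
After op 7 (move_left): buffer="cchhycq" (len 7), cursors c1@2 c2@2, authorship 1212...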